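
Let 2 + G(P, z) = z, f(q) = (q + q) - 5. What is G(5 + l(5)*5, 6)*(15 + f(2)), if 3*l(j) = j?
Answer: 56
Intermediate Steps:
l(j) = j/3
f(q) = -5 + 2*q (f(q) = 2*q - 5 = -5 + 2*q)
G(P, z) = -2 + z
G(5 + l(5)*5, 6)*(15 + f(2)) = (-2 + 6)*(15 + (-5 + 2*2)) = 4*(15 + (-5 + 4)) = 4*(15 - 1) = 4*14 = 56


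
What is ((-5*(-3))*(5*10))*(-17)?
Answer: -12750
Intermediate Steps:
((-5*(-3))*(5*10))*(-17) = (15*50)*(-17) = 750*(-17) = -12750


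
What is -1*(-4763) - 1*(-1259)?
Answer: 6022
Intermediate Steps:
-1*(-4763) - 1*(-1259) = 4763 + 1259 = 6022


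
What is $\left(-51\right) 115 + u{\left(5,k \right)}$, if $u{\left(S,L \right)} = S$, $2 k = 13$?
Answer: $-5860$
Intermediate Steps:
$k = \frac{13}{2}$ ($k = \frac{1}{2} \cdot 13 = \frac{13}{2} \approx 6.5$)
$\left(-51\right) 115 + u{\left(5,k \right)} = \left(-51\right) 115 + 5 = -5865 + 5 = -5860$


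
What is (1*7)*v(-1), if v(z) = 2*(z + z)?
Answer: -28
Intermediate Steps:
v(z) = 4*z (v(z) = 2*(2*z) = 4*z)
(1*7)*v(-1) = (1*7)*(4*(-1)) = 7*(-4) = -28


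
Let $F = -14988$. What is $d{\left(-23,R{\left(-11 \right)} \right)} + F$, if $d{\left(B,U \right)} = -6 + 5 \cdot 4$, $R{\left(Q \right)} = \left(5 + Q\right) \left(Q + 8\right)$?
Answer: $-14974$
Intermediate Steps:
$R{\left(Q \right)} = \left(5 + Q\right) \left(8 + Q\right)$
$d{\left(B,U \right)} = 14$ ($d{\left(B,U \right)} = -6 + 20 = 14$)
$d{\left(-23,R{\left(-11 \right)} \right)} + F = 14 - 14988 = -14974$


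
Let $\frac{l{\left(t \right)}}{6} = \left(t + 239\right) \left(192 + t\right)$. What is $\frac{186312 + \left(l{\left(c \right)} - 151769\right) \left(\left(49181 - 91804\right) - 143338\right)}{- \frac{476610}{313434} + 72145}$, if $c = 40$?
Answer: $- \frac{2298411539082153}{3768703220} \approx -6.0987 \cdot 10^{5}$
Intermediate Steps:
$l{\left(t \right)} = 6 \left(192 + t\right) \left(239 + t\right)$ ($l{\left(t \right)} = 6 \left(t + 239\right) \left(192 + t\right) = 6 \left(239 + t\right) \left(192 + t\right) = 6 \left(192 + t\right) \left(239 + t\right)$)
$\frac{186312 + \left(l{\left(c \right)} - 151769\right) \left(\left(49181 - 91804\right) - 143338\right)}{- \frac{476610}{313434} + 72145} = \frac{186312 + \left(\left(275328 + 6 \cdot 40^{2} + 2586 \cdot 40\right) - 151769\right) \left(\left(49181 - 91804\right) - 143338\right)}{- \frac{476610}{313434} + 72145} = \frac{186312 + \left(\left(275328 + 6 \cdot 1600 + 103440\right) - 151769\right) \left(\left(49181 - 91804\right) - 143338\right)}{\left(-476610\right) \frac{1}{313434} + 72145} = \frac{186312 + \left(\left(275328 + 9600 + 103440\right) - 151769\right) \left(-42623 - 143338\right)}{- \frac{79435}{52239} + 72145} = \frac{186312 + \left(388368 - 151769\right) \left(-185961\right)}{\frac{3768703220}{52239}} = \left(186312 + 236599 \left(-185961\right)\right) \frac{52239}{3768703220} = \left(186312 - 43998186639\right) \frac{52239}{3768703220} = \left(-43998000327\right) \frac{52239}{3768703220} = - \frac{2298411539082153}{3768703220}$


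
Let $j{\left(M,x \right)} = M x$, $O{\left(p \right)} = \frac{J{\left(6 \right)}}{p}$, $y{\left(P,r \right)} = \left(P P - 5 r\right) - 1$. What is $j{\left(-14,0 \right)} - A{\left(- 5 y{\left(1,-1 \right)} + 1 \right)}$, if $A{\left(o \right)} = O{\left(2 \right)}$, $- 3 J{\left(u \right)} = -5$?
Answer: $- \frac{5}{6} \approx -0.83333$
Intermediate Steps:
$J{\left(u \right)} = \frac{5}{3}$ ($J{\left(u \right)} = \left(- \frac{1}{3}\right) \left(-5\right) = \frac{5}{3}$)
$y{\left(P,r \right)} = -1 + P^{2} - 5 r$ ($y{\left(P,r \right)} = \left(P^{2} - 5 r\right) - 1 = -1 + P^{2} - 5 r$)
$O{\left(p \right)} = \frac{5}{3 p}$
$A{\left(o \right)} = \frac{5}{6}$ ($A{\left(o \right)} = \frac{5}{3 \cdot 2} = \frac{5}{3} \cdot \frac{1}{2} = \frac{5}{6}$)
$j{\left(-14,0 \right)} - A{\left(- 5 y{\left(1,-1 \right)} + 1 \right)} = \left(-14\right) 0 - \frac{5}{6} = 0 - \frac{5}{6} = - \frac{5}{6}$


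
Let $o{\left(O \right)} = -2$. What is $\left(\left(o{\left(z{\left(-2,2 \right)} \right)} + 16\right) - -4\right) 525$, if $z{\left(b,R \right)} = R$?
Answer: $9450$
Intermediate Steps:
$\left(\left(o{\left(z{\left(-2,2 \right)} \right)} + 16\right) - -4\right) 525 = \left(\left(-2 + 16\right) - -4\right) 525 = \left(14 + 4\right) 525 = 18 \cdot 525 = 9450$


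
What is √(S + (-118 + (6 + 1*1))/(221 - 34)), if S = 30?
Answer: 3*√114257/187 ≈ 5.4228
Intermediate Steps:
√(S + (-118 + (6 + 1*1))/(221 - 34)) = √(30 + (-118 + (6 + 1*1))/(221 - 34)) = √(30 + (-118 + (6 + 1))/187) = √(30 + (-118 + 7)*(1/187)) = √(30 - 111*1/187) = √(30 - 111/187) = √(5499/187) = 3*√114257/187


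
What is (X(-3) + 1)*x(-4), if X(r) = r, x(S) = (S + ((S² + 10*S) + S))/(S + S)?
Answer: -8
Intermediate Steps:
x(S) = (S² + 12*S)/(2*S) (x(S) = (S + (S² + 11*S))/((2*S)) = (S² + 12*S)*(1/(2*S)) = (S² + 12*S)/(2*S))
(X(-3) + 1)*x(-4) = (-3 + 1)*(6 + (½)*(-4)) = -2*(6 - 2) = -2*4 = -8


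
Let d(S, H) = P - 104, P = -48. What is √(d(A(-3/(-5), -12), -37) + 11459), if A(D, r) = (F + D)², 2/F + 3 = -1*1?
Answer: √11307 ≈ 106.33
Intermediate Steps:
F = -½ (F = 2/(-3 - 1*1) = 2/(-3 - 1) = 2/(-4) = 2*(-¼) = -½ ≈ -0.50000)
A(D, r) = (-½ + D)²
d(S, H) = -152 (d(S, H) = -48 - 104 = -152)
√(d(A(-3/(-5), -12), -37) + 11459) = √(-152 + 11459) = √11307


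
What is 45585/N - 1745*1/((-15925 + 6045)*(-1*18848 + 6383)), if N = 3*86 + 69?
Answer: 374265575759/2684761560 ≈ 139.40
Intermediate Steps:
N = 327 (N = 258 + 69 = 327)
45585/N - 1745*1/((-15925 + 6045)*(-1*18848 + 6383)) = 45585/327 - 1745*1/((-15925 + 6045)*(-1*18848 + 6383)) = 45585*(1/327) - 1745*(-1/(9880*(-18848 + 6383))) = 15195/109 - 1745/((-12465*(-9880))) = 15195/109 - 1745/123154200 = 15195/109 - 1745*1/123154200 = 15195/109 - 349/24630840 = 374265575759/2684761560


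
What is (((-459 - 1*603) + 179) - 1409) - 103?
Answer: -2395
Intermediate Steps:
(((-459 - 1*603) + 179) - 1409) - 103 = (((-459 - 603) + 179) - 1409) - 103 = ((-1062 + 179) - 1409) - 103 = (-883 - 1409) - 103 = -2292 - 103 = -2395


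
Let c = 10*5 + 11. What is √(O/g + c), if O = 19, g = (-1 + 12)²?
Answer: 10*√74/11 ≈ 7.8203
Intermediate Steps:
g = 121 (g = 11² = 121)
c = 61 (c = 50 + 11 = 61)
√(O/g + c) = √(19/121 + 61) = √(7400/121) = 10*√74/11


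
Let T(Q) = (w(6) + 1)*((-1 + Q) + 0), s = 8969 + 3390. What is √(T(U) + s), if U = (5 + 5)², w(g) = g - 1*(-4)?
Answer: 82*√2 ≈ 115.97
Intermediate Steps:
w(g) = 4 + g (w(g) = g + 4 = 4 + g)
U = 100 (U = 10² = 100)
s = 12359
T(Q) = -11 + 11*Q (T(Q) = ((4 + 6) + 1)*((-1 + Q) + 0) = (10 + 1)*(-1 + Q) = 11*(-1 + Q) = -11 + 11*Q)
√(T(U) + s) = √((-11 + 11*100) + 12359) = √((-11 + 1100) + 12359) = √(1089 + 12359) = √13448 = 82*√2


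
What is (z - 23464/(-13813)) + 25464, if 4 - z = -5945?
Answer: 433931233/13813 ≈ 31415.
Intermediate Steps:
z = 5949 (z = 4 - 1*(-5945) = 4 + 5945 = 5949)
(z - 23464/(-13813)) + 25464 = (5949 - 23464/(-13813)) + 25464 = (5949 - 23464*(-1/13813)) + 25464 = (5949 + 23464/13813) + 25464 = 82197001/13813 + 25464 = 433931233/13813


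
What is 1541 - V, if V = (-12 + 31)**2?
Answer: 1180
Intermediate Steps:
V = 361 (V = 19**2 = 361)
1541 - V = 1541 - 1*361 = 1541 - 361 = 1180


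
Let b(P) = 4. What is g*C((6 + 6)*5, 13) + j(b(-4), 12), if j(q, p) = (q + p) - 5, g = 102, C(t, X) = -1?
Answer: -91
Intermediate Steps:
j(q, p) = -5 + p + q (j(q, p) = (p + q) - 5 = -5 + p + q)
g*C((6 + 6)*5, 13) + j(b(-4), 12) = 102*(-1) + (-5 + 12 + 4) = -102 + 11 = -91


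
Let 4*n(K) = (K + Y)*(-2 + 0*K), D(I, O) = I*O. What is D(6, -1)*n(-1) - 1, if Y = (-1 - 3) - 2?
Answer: -22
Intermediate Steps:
Y = -6 (Y = -4 - 2 = -6)
n(K) = 3 - K/2 (n(K) = ((K - 6)*(-2 + 0*K))/4 = ((-6 + K)*(-2 + 0))/4 = ((-6 + K)*(-2))/4 = (12 - 2*K)/4 = 3 - K/2)
D(6, -1)*n(-1) - 1 = (6*(-1))*(3 - ½*(-1)) - 1 = -6*(3 + ½) - 1 = -6*7/2 - 1 = -21 - 1 = -22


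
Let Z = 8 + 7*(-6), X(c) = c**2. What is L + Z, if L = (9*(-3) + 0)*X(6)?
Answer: -1006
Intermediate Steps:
L = -972 (L = (9*(-3) + 0)*6**2 = (-27 + 0)*36 = -27*36 = -972)
Z = -34 (Z = 8 - 42 = -34)
L + Z = -972 - 34 = -1006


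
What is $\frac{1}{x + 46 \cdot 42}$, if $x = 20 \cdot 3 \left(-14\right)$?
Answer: $\frac{1}{1092} \approx 0.00091575$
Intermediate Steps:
$x = -840$ ($x = 60 \left(-14\right) = -840$)
$\frac{1}{x + 46 \cdot 42} = \frac{1}{-840 + 46 \cdot 42} = \frac{1}{-840 + 1932} = \frac{1}{1092}$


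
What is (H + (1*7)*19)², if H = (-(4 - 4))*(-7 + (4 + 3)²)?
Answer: 17689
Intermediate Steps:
H = 0 (H = (-1*0)*(-7 + 7²) = 0*(-7 + 49) = 0*42 = 0)
(H + (1*7)*19)² = (0 + (1*7)*19)² = (0 + 7*19)² = (0 + 133)² = 133² = 17689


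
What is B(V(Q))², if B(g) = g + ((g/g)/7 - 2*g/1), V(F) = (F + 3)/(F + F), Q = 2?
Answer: 961/784 ≈ 1.2258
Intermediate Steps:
V(F) = (3 + F)/(2*F) (V(F) = (3 + F)/((2*F)) = (3 + F)*(1/(2*F)) = (3 + F)/(2*F))
B(g) = ⅐ - g (B(g) = g + (1*(⅐) - 2*g*1) = g + (⅐ - 2*g) = ⅐ - g)
B(V(Q))² = (⅐ - (3 + 2)/(2*2))² = (⅐ - 5/(2*2))² = (⅐ - 1*5/4)² = (⅐ - 5/4)² = (-31/28)² = 961/784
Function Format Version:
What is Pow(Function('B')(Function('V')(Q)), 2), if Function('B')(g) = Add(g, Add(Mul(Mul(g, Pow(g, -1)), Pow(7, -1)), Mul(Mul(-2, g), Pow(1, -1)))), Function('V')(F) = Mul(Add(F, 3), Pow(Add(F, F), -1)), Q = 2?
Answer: Rational(961, 784) ≈ 1.2258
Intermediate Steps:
Function('V')(F) = Mul(Rational(1, 2), Pow(F, -1), Add(3, F)) (Function('V')(F) = Mul(Add(3, F), Pow(Mul(2, F), -1)) = Mul(Add(3, F), Mul(Rational(1, 2), Pow(F, -1))) = Mul(Rational(1, 2), Pow(F, -1), Add(3, F)))
Function('B')(g) = Add(Rational(1, 7), Mul(-1, g)) (Function('B')(g) = Add(g, Add(Mul(1, Rational(1, 7)), Mul(Mul(-2, g), 1))) = Add(g, Add(Rational(1, 7), Mul(-2, g))) = Add(Rational(1, 7), Mul(-1, g)))
Pow(Function('B')(Function('V')(Q)), 2) = Pow(Add(Rational(1, 7), Mul(-1, Mul(Rational(1, 2), Pow(2, -1), Add(3, 2)))), 2) = Pow(Add(Rational(1, 7), Mul(-1, Mul(Rational(1, 2), Rational(1, 2), 5))), 2) = Pow(Add(Rational(1, 7), Mul(-1, Rational(5, 4))), 2) = Pow(Add(Rational(1, 7), Rational(-5, 4)), 2) = Pow(Rational(-31, 28), 2) = Rational(961, 784)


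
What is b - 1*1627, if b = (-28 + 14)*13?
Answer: -1809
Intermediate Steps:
b = -182 (b = -14*13 = -182)
b - 1*1627 = -182 - 1*1627 = -182 - 1627 = -1809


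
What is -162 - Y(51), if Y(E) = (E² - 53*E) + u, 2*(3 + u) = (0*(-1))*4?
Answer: -57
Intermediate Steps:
u = -3 (u = -3 + ((0*(-1))*4)/2 = -3 + (0*4)/2 = -3 + (½)*0 = -3 + 0 = -3)
Y(E) = -3 + E² - 53*E (Y(E) = (E² - 53*E) - 3 = -3 + E² - 53*E)
-162 - Y(51) = -162 - (-3 + 51² - 53*51) = -162 - (-3 + 2601 - 2703) = -162 - 1*(-105) = -162 + 105 = -57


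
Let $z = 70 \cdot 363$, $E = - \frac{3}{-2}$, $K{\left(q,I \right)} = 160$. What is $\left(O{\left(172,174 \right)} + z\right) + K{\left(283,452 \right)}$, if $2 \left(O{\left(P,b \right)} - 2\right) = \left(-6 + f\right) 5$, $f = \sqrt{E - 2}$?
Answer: $25557 + \frac{5 i \sqrt{2}}{4} \approx 25557.0 + 1.7678 i$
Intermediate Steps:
$E = \frac{3}{2}$ ($E = \left(-3\right) \left(- \frac{1}{2}\right) = \frac{3}{2} \approx 1.5$)
$f = \frac{i \sqrt{2}}{2}$ ($f = \sqrt{\frac{3}{2} - 2} = \sqrt{- \frac{1}{2}} = \frac{i \sqrt{2}}{2} \approx 0.70711 i$)
$O{\left(P,b \right)} = -13 + \frac{5 i \sqrt{2}}{4}$ ($O{\left(P,b \right)} = 2 + \frac{\left(-6 + \frac{i \sqrt{2}}{2}\right) 5}{2} = 2 + \frac{-30 + \frac{5 i \sqrt{2}}{2}}{2} = 2 - \left(15 - \frac{5 i \sqrt{2}}{4}\right) = -13 + \frac{5 i \sqrt{2}}{4}$)
$z = 25410$
$\left(O{\left(172,174 \right)} + z\right) + K{\left(283,452 \right)} = \left(\left(-13 + \frac{5 i \sqrt{2}}{4}\right) + 25410\right) + 160 = \left(25397 + \frac{5 i \sqrt{2}}{4}\right) + 160 = 25557 + \frac{5 i \sqrt{2}}{4}$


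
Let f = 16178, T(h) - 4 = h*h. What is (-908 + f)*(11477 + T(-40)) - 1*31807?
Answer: 199715063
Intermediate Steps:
T(h) = 4 + h² (T(h) = 4 + h*h = 4 + h²)
(-908 + f)*(11477 + T(-40)) - 1*31807 = (-908 + 16178)*(11477 + (4 + (-40)²)) - 1*31807 = 15270*(11477 + (4 + 1600)) - 31807 = 15270*(11477 + 1604) - 31807 = 15270*13081 - 31807 = 199746870 - 31807 = 199715063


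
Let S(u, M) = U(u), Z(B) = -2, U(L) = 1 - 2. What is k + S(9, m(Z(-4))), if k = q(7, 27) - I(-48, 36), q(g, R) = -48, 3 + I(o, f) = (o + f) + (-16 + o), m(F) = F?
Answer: 30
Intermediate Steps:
U(L) = -1
S(u, M) = -1
I(o, f) = -19 + f + 2*o (I(o, f) = -3 + ((o + f) + (-16 + o)) = -3 + ((f + o) + (-16 + o)) = -3 + (-16 + f + 2*o) = -19 + f + 2*o)
k = 31 (k = -48 - (-19 + 36 + 2*(-48)) = -48 - (-19 + 36 - 96) = -48 - 1*(-79) = -48 + 79 = 31)
k + S(9, m(Z(-4))) = 31 - 1 = 30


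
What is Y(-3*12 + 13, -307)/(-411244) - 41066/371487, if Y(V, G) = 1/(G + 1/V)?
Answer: -39754693080749/359624816795112 ≈ -0.11054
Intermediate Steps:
Y(-3*12 + 13, -307)/(-411244) - 41066/371487 = ((-3*12 + 13)/(1 - 307*(-3*12 + 13)))/(-411244) - 41066/371487 = ((-36 + 13)/(1 - 307*(-36 + 13)))*(-1/411244) - 41066*1/371487 = -23/(1 - 307*(-23))*(-1/411244) - 41066/371487 = -23/(1 + 7061)*(-1/411244) - 41066/371487 = -23/7062*(-1/411244) - 41066/371487 = 23/2904205128 - 41066/371487 = -39754693080749/359624816795112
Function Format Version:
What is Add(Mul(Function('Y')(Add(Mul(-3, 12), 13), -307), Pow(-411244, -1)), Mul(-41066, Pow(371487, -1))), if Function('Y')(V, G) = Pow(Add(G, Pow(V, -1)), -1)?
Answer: Rational(-39754693080749, 359624816795112) ≈ -0.11054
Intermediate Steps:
Add(Mul(Function('Y')(Add(Mul(-3, 12), 13), -307), Pow(-411244, -1)), Mul(-41066, Pow(371487, -1))) = Add(Mul(Mul(Add(Mul(-3, 12), 13), Pow(Add(1, Mul(-307, Add(Mul(-3, 12), 13))), -1)), Pow(-411244, -1)), Mul(-41066, Pow(371487, -1))) = Add(Mul(Mul(Add(-36, 13), Pow(Add(1, Mul(-307, Add(-36, 13))), -1)), Rational(-1, 411244)), Mul(-41066, Rational(1, 371487))) = Add(Mul(Mul(-23, Pow(Add(1, Mul(-307, -23)), -1)), Rational(-1, 411244)), Rational(-41066, 371487)) = Add(Mul(Mul(-23, Pow(Add(1, 7061), -1)), Rational(-1, 411244)), Rational(-41066, 371487)) = Add(Mul(Mul(-23, Pow(7062, -1)), Rational(-1, 411244)), Rational(-41066, 371487)) = Add(Mul(Mul(-23, Rational(1, 7062)), Rational(-1, 411244)), Rational(-41066, 371487)) = Add(Mul(Rational(-23, 7062), Rational(-1, 411244)), Rational(-41066, 371487)) = Add(Rational(23, 2904205128), Rational(-41066, 371487)) = Rational(-39754693080749, 359624816795112)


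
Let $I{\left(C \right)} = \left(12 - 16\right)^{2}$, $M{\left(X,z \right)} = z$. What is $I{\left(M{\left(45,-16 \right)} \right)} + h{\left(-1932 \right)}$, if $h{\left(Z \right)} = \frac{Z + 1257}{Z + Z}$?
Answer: $\frac{20833}{1288} \approx 16.175$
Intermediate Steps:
$h{\left(Z \right)} = \frac{1257 + Z}{2 Z}$
$I{\left(C \right)} = 16$ ($I{\left(C \right)} = \left(-4\right)^{2} = 16$)
$I{\left(M{\left(45,-16 \right)} \right)} + h{\left(-1932 \right)} = 16 + \frac{1257 - 1932}{2 \left(-1932\right)} = 16 + \frac{1}{2} \left(- \frac{1}{1932}\right) \left(-675\right) = 16 + \frac{225}{1288} = \frac{20833}{1288}$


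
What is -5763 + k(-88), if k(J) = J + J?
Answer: -5939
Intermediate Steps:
k(J) = 2*J
-5763 + k(-88) = -5763 + 2*(-88) = -5763 - 176 = -5939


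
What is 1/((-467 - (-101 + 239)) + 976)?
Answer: 1/371 ≈ 0.0026954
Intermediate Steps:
1/((-467 - (-101 + 239)) + 976) = 1/((-467 - 1*138) + 976) = 1/((-467 - 138) + 976) = 1/(-605 + 976) = 1/371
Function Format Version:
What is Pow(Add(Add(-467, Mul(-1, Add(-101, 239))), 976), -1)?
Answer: Rational(1, 371) ≈ 0.0026954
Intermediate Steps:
Pow(Add(Add(-467, Mul(-1, Add(-101, 239))), 976), -1) = Pow(Add(Add(-467, Mul(-1, 138)), 976), -1) = Pow(Add(Add(-467, -138), 976), -1) = Pow(Add(-605, 976), -1) = Pow(371, -1) = Rational(1, 371)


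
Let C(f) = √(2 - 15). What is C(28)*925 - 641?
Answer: -641 + 925*I*√13 ≈ -641.0 + 3335.1*I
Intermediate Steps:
C(f) = I*√13 (C(f) = √(-13) = I*√13)
C(28)*925 - 641 = (I*√13)*925 - 641 = 925*I*√13 - 641 = -641 + 925*I*√13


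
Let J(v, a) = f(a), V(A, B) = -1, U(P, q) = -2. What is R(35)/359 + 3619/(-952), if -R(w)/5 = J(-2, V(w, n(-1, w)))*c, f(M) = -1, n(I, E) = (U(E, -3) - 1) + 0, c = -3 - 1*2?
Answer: -189003/48824 ≈ -3.8711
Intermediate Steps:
c = -5 (c = -3 - 2 = -5)
n(I, E) = -3 (n(I, E) = (-2 - 1) + 0 = -3 + 0 = -3)
J(v, a) = -1
R(w) = -25 (R(w) = -(-5)*(-5) = -5*5 = -25)
R(35)/359 + 3619/(-952) = -25/359 + 3619/(-952) = -25*1/359 + 3619*(-1/952) = -25/359 - 517/136 = -189003/48824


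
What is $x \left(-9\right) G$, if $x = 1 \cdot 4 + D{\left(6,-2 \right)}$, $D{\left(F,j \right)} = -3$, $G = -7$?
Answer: $63$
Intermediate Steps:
$x = 1$ ($x = 1 \cdot 4 - 3 = 4 - 3 = 1$)
$x \left(-9\right) G = 1 \left(-9\right) \left(-7\right) = \left(-9\right) \left(-7\right) = 63$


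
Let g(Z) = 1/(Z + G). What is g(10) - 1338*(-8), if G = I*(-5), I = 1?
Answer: 53521/5 ≈ 10704.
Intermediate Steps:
G = -5 (G = 1*(-5) = -5)
g(Z) = 1/(-5 + Z) (g(Z) = 1/(Z - 5) = 1/(-5 + Z))
g(10) - 1338*(-8) = 1/(-5 + 10) - 1338*(-8) = 1/5 + 10704 = ⅕ + 10704 = 53521/5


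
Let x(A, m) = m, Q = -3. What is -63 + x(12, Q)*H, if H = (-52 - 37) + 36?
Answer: 96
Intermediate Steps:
H = -53 (H = -89 + 36 = -53)
-63 + x(12, Q)*H = -63 - 3*(-53) = -63 + 159 = 96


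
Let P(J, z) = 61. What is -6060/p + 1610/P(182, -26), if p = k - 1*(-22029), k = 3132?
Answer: 13379850/511607 ≈ 26.153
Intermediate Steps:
p = 25161 (p = 3132 - 1*(-22029) = 3132 + 22029 = 25161)
-6060/p + 1610/P(182, -26) = -6060/25161 + 1610/61 = -6060*1/25161 + 1610*(1/61) = -2020/8387 + 1610/61 = 13379850/511607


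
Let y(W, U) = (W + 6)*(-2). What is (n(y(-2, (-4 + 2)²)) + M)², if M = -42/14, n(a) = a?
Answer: 121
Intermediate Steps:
y(W, U) = -12 - 2*W (y(W, U) = (6 + W)*(-2) = -12 - 2*W)
M = -3 (M = -42*1/14 = -3)
(n(y(-2, (-4 + 2)²)) + M)² = ((-12 - 2*(-2)) - 3)² = ((-12 + 4) - 3)² = (-8 - 3)² = (-11)² = 121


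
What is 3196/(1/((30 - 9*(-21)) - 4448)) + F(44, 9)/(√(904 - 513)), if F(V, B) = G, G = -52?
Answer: -13515884 - 52*√391/391 ≈ -1.3516e+7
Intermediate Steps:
F(V, B) = -52
3196/(1/((30 - 9*(-21)) - 4448)) + F(44, 9)/(√(904 - 513)) = 3196/(1/((30 - 9*(-21)) - 4448)) - 52/√(904 - 513) = 3196/(1/((30 + 189) - 4448)) - 52*√391/391 = 3196/(1/(219 - 4448)) - 52*√391/391 = 3196/(1/(-4229)) - 52*√391/391 = 3196/(-1/4229) - 52*√391/391 = 3196*(-4229) - 52*√391/391 = -13515884 - 52*√391/391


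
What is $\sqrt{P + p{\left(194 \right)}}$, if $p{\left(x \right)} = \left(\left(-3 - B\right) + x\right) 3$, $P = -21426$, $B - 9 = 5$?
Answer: $i \sqrt{20895} \approx 144.55 i$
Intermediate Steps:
$B = 14$ ($B = 9 + 5 = 14$)
$p{\left(x \right)} = -51 + 3 x$ ($p{\left(x \right)} = \left(\left(-3 - 14\right) + x\right) 3 = \left(-17 + x\right) 3 = -51 + 3 x$)
$\sqrt{P + p{\left(194 \right)}} = \sqrt{-21426 + \left(-51 + 3 \cdot 194\right)} = \sqrt{-21426 + \left(-51 + 582\right)} = \sqrt{-21426 + 531} = \sqrt{-20895} = i \sqrt{20895}$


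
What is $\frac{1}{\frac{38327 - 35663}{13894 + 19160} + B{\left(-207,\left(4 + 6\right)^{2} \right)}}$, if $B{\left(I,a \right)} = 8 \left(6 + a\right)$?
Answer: $\frac{5509}{4672076} \approx 0.0011791$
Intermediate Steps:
$B{\left(I,a \right)} = 48 + 8 a$
$\frac{1}{\frac{38327 - 35663}{13894 + 19160} + B{\left(-207,\left(4 + 6\right)^{2} \right)}} = \frac{1}{\frac{38327 - 35663}{13894 + 19160} + \left(48 + 8 \left(4 + 6\right)^{2}\right)} = \frac{1}{\frac{2664}{33054} + \left(48 + 8 \cdot 10^{2}\right)} = \frac{1}{2664 \cdot \frac{1}{33054} + \left(48 + 8 \cdot 100\right)} = \frac{1}{\frac{444}{5509} + \left(48 + 800\right)} = \frac{1}{\frac{444}{5509} + 848} = \frac{1}{\frac{4672076}{5509}} = \frac{5509}{4672076}$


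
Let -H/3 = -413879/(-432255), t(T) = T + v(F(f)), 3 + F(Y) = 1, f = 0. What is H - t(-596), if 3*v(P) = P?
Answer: 256670513/432255 ≈ 593.79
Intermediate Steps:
F(Y) = -2 (F(Y) = -3 + 1 = -2)
v(P) = P/3
t(T) = -2/3 + T (t(T) = T + (1/3)*(-2) = T - 2/3 = -2/3 + T)
H = -413879/144085 (H = -(-1241637)/(-432255) = -(-1241637)*(-1)/432255 = -3*413879/432255 = -413879/144085 ≈ -2.8725)
H - t(-596) = -413879/144085 - (-2/3 - 596) = -413879/144085 - 1*(-1790/3) = -413879/144085 + 1790/3 = 256670513/432255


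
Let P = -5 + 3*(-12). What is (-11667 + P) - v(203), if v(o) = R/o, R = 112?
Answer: -339548/29 ≈ -11709.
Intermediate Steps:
P = -41 (P = -5 - 36 = -41)
v(o) = 112/o
(-11667 + P) - v(203) = (-11667 - 41) - 112/203 = -11708 - 112/203 = -11708 - 1*16/29 = -11708 - 16/29 = -339548/29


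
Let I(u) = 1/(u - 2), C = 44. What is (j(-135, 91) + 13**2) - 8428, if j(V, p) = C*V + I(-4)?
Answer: -85195/6 ≈ -14199.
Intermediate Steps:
I(u) = 1/(-2 + u)
j(V, p) = -1/6 + 44*V (j(V, p) = 44*V + 1/(-2 - 4) = 44*V + 1/(-6) = 44*V - 1/6 = -1/6 + 44*V)
(j(-135, 91) + 13**2) - 8428 = ((-1/6 + 44*(-135)) + 13**2) - 8428 = ((-1/6 - 5940) + 169) - 8428 = (-35641/6 + 169) - 8428 = -34627/6 - 8428 = -85195/6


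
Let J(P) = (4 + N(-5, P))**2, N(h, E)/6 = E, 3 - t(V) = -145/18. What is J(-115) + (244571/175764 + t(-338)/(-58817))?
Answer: 14594982109252159/31013733564 ≈ 4.7060e+5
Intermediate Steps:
t(V) = 199/18 (t(V) = 3 - (-145)/18 = 3 - 1*(-145/18) = 3 + 145/18 = 199/18)
N(h, E) = 6*E
J(P) = (4 + 6*P)**2
J(-115) + (244571/175764 + t(-338)/(-58817)) = 4*(2 + 3*(-115))**2 + (244571/175764 + (199/18)/(-58817)) = 4*(2 - 345)**2 + (244571*(1/175764) + (199/18)*(-1/58817)) = 4*(-343)**2 + (244571/175764 - 199/1058706) = 4*117649 + 43148968015/31013733564 = 470596 + 43148968015/31013733564 = 14594982109252159/31013733564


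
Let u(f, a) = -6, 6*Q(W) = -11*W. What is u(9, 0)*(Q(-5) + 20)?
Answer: -175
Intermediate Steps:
Q(W) = -11*W/6 (Q(W) = (-11*W)/6 = -11*W/6)
u(9, 0)*(Q(-5) + 20) = -6*(-11/6*(-5) + 20) = -6*(55/6 + 20) = -6*175/6 = -175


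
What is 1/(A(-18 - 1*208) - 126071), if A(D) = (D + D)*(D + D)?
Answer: 1/78233 ≈ 1.2782e-5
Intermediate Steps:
A(D) = 4*D² (A(D) = (2*D)*(2*D) = 4*D²)
1/(A(-18 - 1*208) - 126071) = 1/(4*(-18 - 1*208)² - 126071) = 1/(4*(-18 - 208)² - 126071) = 1/(4*(-226)² - 126071) = 1/(4*51076 - 126071) = 1/(204304 - 126071) = 1/78233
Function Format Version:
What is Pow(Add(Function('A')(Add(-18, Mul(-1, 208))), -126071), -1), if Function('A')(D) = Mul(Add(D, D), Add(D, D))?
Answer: Rational(1, 78233) ≈ 1.2782e-5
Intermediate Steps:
Function('A')(D) = Mul(4, Pow(D, 2)) (Function('A')(D) = Mul(Mul(2, D), Mul(2, D)) = Mul(4, Pow(D, 2)))
Pow(Add(Function('A')(Add(-18, Mul(-1, 208))), -126071), -1) = Pow(Add(Mul(4, Pow(Add(-18, Mul(-1, 208)), 2)), -126071), -1) = Pow(Add(Mul(4, Pow(Add(-18, -208), 2)), -126071), -1) = Pow(Add(Mul(4, Pow(-226, 2)), -126071), -1) = Pow(Add(Mul(4, 51076), -126071), -1) = Pow(Add(204304, -126071), -1) = Pow(78233, -1) = Rational(1, 78233)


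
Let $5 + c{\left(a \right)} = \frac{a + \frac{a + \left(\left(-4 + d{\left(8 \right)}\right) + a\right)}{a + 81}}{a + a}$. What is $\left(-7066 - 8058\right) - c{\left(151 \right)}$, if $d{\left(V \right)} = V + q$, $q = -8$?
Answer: $- \frac{529666473}{35032} \approx -15120.0$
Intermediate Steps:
$d{\left(V \right)} = -8 + V$ ($d{\left(V \right)} = V - 8 = -8 + V$)
$c{\left(a \right)} = -5 + \frac{a + \frac{-4 + 2 a}{81 + a}}{2 a}$ ($c{\left(a \right)} = -5 + \frac{a + \frac{a + \left(\left(-4 + \left(-8 + 8\right)\right) + a\right)}{a + 81}}{a + a} = -5 + \frac{a + \frac{a + \left(\left(-4 + 0\right) + a\right)}{81 + a}}{2 a} = -5 + \left(a + \frac{a + \left(-4 + a\right)}{81 + a}\right) \frac{1}{2 a} = -5 + \left(a + \frac{-4 + 2 a}{81 + a}\right) \frac{1}{2 a} = -5 + \frac{a + \frac{-4 + 2 a}{81 + a}}{2 a}$)
$\left(-7066 - 8058\right) - c{\left(151 \right)} = \left(-7066 - 8058\right) - \frac{-4 - 109777 - 9 \cdot 151^{2}}{2 \cdot 151 \left(81 + 151\right)} = \left(-7066 - 8058\right) - \frac{1}{2} \cdot \frac{1}{151} \cdot \frac{1}{232} \left(-4 - 109777 - 205209\right) = -15124 - \frac{1}{2} \cdot \frac{1}{151} \cdot \frac{1}{232} \left(-4 - 109777 - 205209\right) = -15124 - \frac{1}{2} \cdot \frac{1}{151} \cdot \frac{1}{232} \left(-314990\right) = -15124 - - \frac{157495}{35032} = -15124 + \frac{157495}{35032} = - \frac{529666473}{35032}$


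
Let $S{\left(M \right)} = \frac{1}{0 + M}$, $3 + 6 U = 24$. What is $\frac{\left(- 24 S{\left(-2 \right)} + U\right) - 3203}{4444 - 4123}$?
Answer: $- \frac{2125}{214} \approx -9.9299$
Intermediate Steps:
$U = \frac{7}{2}$ ($U = - \frac{1}{2} + \frac{1}{6} \cdot 24 = - \frac{1}{2} + 4 = \frac{7}{2} \approx 3.5$)
$S{\left(M \right)} = \frac{1}{M}$
$\frac{\left(- 24 S{\left(-2 \right)} + U\right) - 3203}{4444 - 4123} = \frac{\left(- \frac{24}{-2} + \frac{7}{2}\right) - 3203}{4444 - 4123} = \frac{\left(\left(-24\right) \left(- \frac{1}{2}\right) + \frac{7}{2}\right) - 3203}{321} = \left(\left(12 + \frac{7}{2}\right) - 3203\right) \frac{1}{321} = \left(\frac{31}{2} - 3203\right) \frac{1}{321} = \left(- \frac{6375}{2}\right) \frac{1}{321} = - \frac{2125}{214}$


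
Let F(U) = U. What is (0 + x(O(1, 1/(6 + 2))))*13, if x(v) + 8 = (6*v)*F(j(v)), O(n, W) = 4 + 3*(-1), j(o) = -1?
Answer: -182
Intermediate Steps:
O(n, W) = 1 (O(n, W) = 4 - 3 = 1)
x(v) = -8 - 6*v (x(v) = -8 + (6*v)*(-1) = -8 - 6*v)
(0 + x(O(1, 1/(6 + 2))))*13 = (0 + (-8 - 6*1))*13 = (0 + (-8 - 6))*13 = (0 - 14)*13 = -14*13 = -182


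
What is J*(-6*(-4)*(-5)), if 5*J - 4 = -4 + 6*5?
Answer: -720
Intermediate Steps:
J = 6 (J = ⅘ + (-4 + 6*5)/5 = ⅘ + (-4 + 30)/5 = ⅘ + (⅕)*26 = ⅘ + 26/5 = 6)
J*(-6*(-4)*(-5)) = 6*(-6*(-4)*(-5)) = 6*(24*(-5)) = 6*(-120) = -720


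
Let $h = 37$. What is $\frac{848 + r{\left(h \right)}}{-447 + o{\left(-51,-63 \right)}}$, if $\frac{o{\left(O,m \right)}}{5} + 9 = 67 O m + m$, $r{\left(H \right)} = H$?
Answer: $\frac{295}{358516} \approx 0.00082284$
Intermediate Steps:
$o{\left(O,m \right)} = -45 + 5 m + 335 O m$ ($o{\left(O,m \right)} = -45 + 5 \left(67 O m + m\right) = -45 + 5 \left(m + 67 O m\right) = -45 + \left(5 m + 335 O m\right) = -45 + 5 m + 335 O m$)
$\frac{848 + r{\left(h \right)}}{-447 + o{\left(-51,-63 \right)}} = \frac{848 + 37}{-447 + \left(-45 + 5 \left(-63\right) + 335 \left(-51\right) \left(-63\right)\right)} = \frac{885}{-447 - -1075995} = \frac{885}{-447 + 1075995} = \frac{885}{1075548} = 885 \cdot \frac{1}{1075548} = \frac{295}{358516}$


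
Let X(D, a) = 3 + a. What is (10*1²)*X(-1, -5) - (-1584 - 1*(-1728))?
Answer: -164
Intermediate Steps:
(10*1²)*X(-1, -5) - (-1584 - 1*(-1728)) = (10*1²)*(3 - 5) - (-1584 - 1*(-1728)) = (10*1)*(-2) - (-1584 + 1728) = 10*(-2) - 1*144 = -20 - 144 = -164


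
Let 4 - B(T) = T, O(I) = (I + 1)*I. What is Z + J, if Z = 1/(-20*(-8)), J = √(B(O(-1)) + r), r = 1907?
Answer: 1/160 + 7*√39 ≈ 43.721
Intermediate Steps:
O(I) = I*(1 + I) (O(I) = (1 + I)*I = I*(1 + I))
B(T) = 4 - T
J = 7*√39 (J = √((4 - (-1)*(1 - 1)) + 1907) = √((4 - (-1)*0) + 1907) = √((4 - 1*0) + 1907) = √((4 + 0) + 1907) = √(4 + 1907) = √1911 = 7*√39 ≈ 43.715)
Z = 1/160 ≈ 0.0062500
Z + J = 1/160 + 7*√39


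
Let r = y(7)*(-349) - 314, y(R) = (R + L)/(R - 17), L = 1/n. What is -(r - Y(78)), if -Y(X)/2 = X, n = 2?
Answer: -415/4 ≈ -103.75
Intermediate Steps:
L = ½ (L = 1/2 = ½ ≈ 0.50000)
Y(X) = -2*X
y(R) = (½ + R)/(-17 + R) (y(R) = (R + ½)/(R - 17) = (½ + R)/(-17 + R))
r = -209/4 (r = ((½ + 7)/(-17 + 7))*(-349) - 314 = ((15/2)/(-10))*(-349) - 314 = -⅒*15/2*(-349) - 314 = -¾*(-349) - 314 = 1047/4 - 314 = -209/4 ≈ -52.250)
-(r - Y(78)) = -(-209/4 - (-2)*78) = -(-209/4 - 1*(-156)) = -(-209/4 + 156) = -1*415/4 = -415/4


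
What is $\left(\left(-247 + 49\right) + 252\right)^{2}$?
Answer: $2916$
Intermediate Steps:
$\left(\left(-247 + 49\right) + 252\right)^{2} = \left(-198 + 252\right)^{2} = 54^{2} = 2916$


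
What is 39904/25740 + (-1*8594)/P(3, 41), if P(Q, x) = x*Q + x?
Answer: -26833163/527670 ≈ -50.852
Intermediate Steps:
P(Q, x) = x + Q*x (P(Q, x) = Q*x + x = x + Q*x)
39904/25740 + (-1*8594)/P(3, 41) = 39904/25740 + (-1*8594)/((41*(1 + 3))) = 39904*(1/25740) - 8594/(41*4) = 9976/6435 - 8594/164 = 9976/6435 - 8594*1/164 = 9976/6435 - 4297/82 = -26833163/527670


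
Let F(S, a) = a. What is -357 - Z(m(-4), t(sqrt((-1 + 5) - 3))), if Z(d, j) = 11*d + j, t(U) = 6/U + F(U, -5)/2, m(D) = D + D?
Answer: -545/2 ≈ -272.50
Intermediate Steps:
m(D) = 2*D
t(U) = -5/2 + 6/U (t(U) = 6/U - 5/2 = -5/2 + 6/U)
Z(d, j) = j + 11*d
-357 - Z(m(-4), t(sqrt((-1 + 5) - 3))) = -357 - ((-5/2 + 6/(sqrt((-1 + 5) - 3))) + 11*(2*(-4))) = -357 - ((-5/2 + 6/(sqrt(4 - 3))) + 11*(-8)) = -357 - ((-5/2 + 6/(sqrt(1))) - 88) = -357 - ((-5/2 + 6/1) - 88) = -357 - ((-5/2 + 6*1) - 88) = -357 - ((-5/2 + 6) - 88) = -357 - (7/2 - 88) = -357 - 1*(-169/2) = -357 + 169/2 = -545/2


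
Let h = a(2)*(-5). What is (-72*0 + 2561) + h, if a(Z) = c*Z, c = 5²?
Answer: 2311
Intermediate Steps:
c = 25
a(Z) = 25*Z
h = -250 (h = (25*2)*(-5) = 50*(-5) = -250)
(-72*0 + 2561) + h = (-72*0 + 2561) - 250 = (0 + 2561) - 250 = 2561 - 250 = 2311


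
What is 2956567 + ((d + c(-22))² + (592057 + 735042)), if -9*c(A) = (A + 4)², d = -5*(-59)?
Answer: 4350747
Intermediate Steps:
d = 295
c(A) = -(4 + A)²/9 (c(A) = -(A + 4)²/9 = -(4 + A)²/9)
2956567 + ((d + c(-22))² + (592057 + 735042)) = 2956567 + ((295 - (4 - 22)²/9)² + (592057 + 735042)) = 2956567 + ((295 - ⅑*(-18)²)² + 1327099) = 2956567 + ((295 - ⅑*324)² + 1327099) = 2956567 + ((295 - 36)² + 1327099) = 2956567 + (259² + 1327099) = 2956567 + (67081 + 1327099) = 2956567 + 1394180 = 4350747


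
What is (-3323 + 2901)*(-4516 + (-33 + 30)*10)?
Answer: 1918412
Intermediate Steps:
(-3323 + 2901)*(-4516 + (-33 + 30)*10) = -422*(-4516 - 3*10) = -422*(-4516 - 30) = -422*(-4546) = 1918412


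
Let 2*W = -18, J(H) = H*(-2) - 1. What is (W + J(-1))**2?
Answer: 64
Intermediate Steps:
J(H) = -1 - 2*H (J(H) = -2*H - 1 = -1 - 2*H)
W = -9 (W = (1/2)*(-18) = -9)
(W + J(-1))**2 = (-9 + (-1 - 2*(-1)))**2 = (-9 + (-1 + 2))**2 = (-9 + 1)**2 = (-8)**2 = 64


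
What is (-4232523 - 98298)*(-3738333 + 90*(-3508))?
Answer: 17557377867513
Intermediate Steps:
(-4232523 - 98298)*(-3738333 + 90*(-3508)) = -4330821*(-3738333 - 315720) = -4330821*(-4054053) = 17557377867513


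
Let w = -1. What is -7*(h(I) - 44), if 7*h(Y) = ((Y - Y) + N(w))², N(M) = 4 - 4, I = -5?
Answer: 308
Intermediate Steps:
N(M) = 0
h(Y) = 0 (h(Y) = ((Y - Y) + 0)²/7 = (0 + 0)²/7 = (⅐)*0² = (⅐)*0 = 0)
-7*(h(I) - 44) = -7*(0 - 44) = -7*(-44) = 308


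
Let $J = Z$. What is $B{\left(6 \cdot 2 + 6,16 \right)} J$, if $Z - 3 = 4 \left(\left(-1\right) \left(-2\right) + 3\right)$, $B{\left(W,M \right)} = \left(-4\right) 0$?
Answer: $0$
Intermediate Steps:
$B{\left(W,M \right)} = 0$
$Z = 23$ ($Z = 3 + 4 \left(\left(-1\right) \left(-2\right) + 3\right) = 3 + 4 \left(2 + 3\right) = 3 + 4 \cdot 5 = 3 + 20 = 23$)
$J = 23$
$B{\left(6 \cdot 2 + 6,16 \right)} J = 0 \cdot 23 = 0$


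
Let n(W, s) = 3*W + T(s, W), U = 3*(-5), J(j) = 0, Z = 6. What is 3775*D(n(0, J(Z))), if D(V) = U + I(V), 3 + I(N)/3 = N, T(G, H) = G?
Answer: -90600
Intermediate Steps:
I(N) = -9 + 3*N
U = -15
n(W, s) = s + 3*W (n(W, s) = 3*W + s = s + 3*W)
D(V) = -24 + 3*V (D(V) = -15 + (-9 + 3*V) = -24 + 3*V)
3775*D(n(0, J(Z))) = 3775*(-24 + 3*(0 + 3*0)) = 3775*(-24 + 3*(0 + 0)) = 3775*(-24 + 3*0) = 3775*(-24 + 0) = 3775*(-24) = -90600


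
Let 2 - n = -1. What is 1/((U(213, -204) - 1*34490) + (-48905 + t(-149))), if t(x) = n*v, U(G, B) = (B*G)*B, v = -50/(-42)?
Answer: 7/61465716 ≈ 1.1388e-7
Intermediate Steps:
n = 3 (n = 2 - 1*(-1) = 2 + 1 = 3)
v = 25/21 (v = -50*(-1/42) = 25/21 ≈ 1.1905)
U(G, B) = G*B²
t(x) = 25/7 (t(x) = 3*(25/21) = 25/7)
1/((U(213, -204) - 1*34490) + (-48905 + t(-149))) = 1/((213*(-204)² - 1*34490) + (-48905 + 25/7)) = 1/((213*41616 - 34490) - 342310/7) = 1/((8864208 - 34490) - 342310/7) = 1/(8829718 - 342310/7) = 1/(61465716/7) = 7/61465716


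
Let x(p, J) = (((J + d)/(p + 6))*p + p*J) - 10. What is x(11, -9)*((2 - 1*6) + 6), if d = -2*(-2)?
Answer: -3816/17 ≈ -224.47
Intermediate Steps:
d = 4
x(p, J) = -10 + J*p + p*(4 + J)/(6 + p) (x(p, J) = (((J + 4)/(p + 6))*p + p*J) - 10 = (((4 + J)/(6 + p))*p + J*p) - 10 = (p*(4 + J)/(6 + p) + J*p) - 10 = (J*p + p*(4 + J)/(6 + p)) - 10 = -10 + J*p + p*(4 + J)/(6 + p))
x(11, -9)*((2 - 1*6) + 6) = ((-60 - 6*11 - 9*11² + 7*(-9)*11)/(6 + 11))*((2 - 1*6) + 6) = ((-60 - 66 - 9*121 - 693)/17)*((2 - 6) + 6) = ((-60 - 66 - 1089 - 693)/17)*(-4 + 6) = ((1/17)*(-1908))*2 = -1908/17*2 = -3816/17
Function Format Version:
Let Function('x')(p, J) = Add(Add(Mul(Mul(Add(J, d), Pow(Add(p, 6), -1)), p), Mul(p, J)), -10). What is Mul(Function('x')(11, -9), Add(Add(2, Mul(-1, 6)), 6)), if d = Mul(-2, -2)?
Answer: Rational(-3816, 17) ≈ -224.47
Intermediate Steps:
d = 4
Function('x')(p, J) = Add(-10, Mul(J, p), Mul(p, Pow(Add(6, p), -1), Add(4, J))) (Function('x')(p, J) = Add(Add(Mul(Mul(Add(J, 4), Pow(Add(p, 6), -1)), p), Mul(p, J)), -10) = Add(Add(Mul(Mul(Add(4, J), Pow(Add(6, p), -1)), p), Mul(J, p)), -10) = Add(Add(Mul(Mul(Pow(Add(6, p), -1), Add(4, J)), p), Mul(J, p)), -10) = Add(Add(Mul(p, Pow(Add(6, p), -1), Add(4, J)), Mul(J, p)), -10) = Add(Add(Mul(J, p), Mul(p, Pow(Add(6, p), -1), Add(4, J))), -10) = Add(-10, Mul(J, p), Mul(p, Pow(Add(6, p), -1), Add(4, J))))
Mul(Function('x')(11, -9), Add(Add(2, Mul(-1, 6)), 6)) = Mul(Mul(Pow(Add(6, 11), -1), Add(-60, Mul(-6, 11), Mul(-9, Pow(11, 2)), Mul(7, -9, 11))), Add(Add(2, Mul(-1, 6)), 6)) = Mul(Mul(Pow(17, -1), Add(-60, -66, Mul(-9, 121), -693)), Add(Add(2, -6), 6)) = Mul(Mul(Rational(1, 17), Add(-60, -66, -1089, -693)), Add(-4, 6)) = Mul(Mul(Rational(1, 17), -1908), 2) = Mul(Rational(-1908, 17), 2) = Rational(-3816, 17)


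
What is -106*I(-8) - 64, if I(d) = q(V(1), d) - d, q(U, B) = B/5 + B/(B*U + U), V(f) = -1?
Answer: -21744/35 ≈ -621.26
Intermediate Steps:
q(U, B) = B/5 + B/(U + B*U) (q(U, B) = B*(⅕) + B/(U + B*U) = B/5 + B/(U + B*U))
I(d) = -d - d*(4 - d)/(5*(1 + d)) (I(d) = (⅕)*d*(5 - 1 + d*(-1))/(-1*(1 + d)) - d = (⅕)*d*(-1)*(5 - 1 - d)/(1 + d) - d = (⅕)*d*(-1)*(4 - d)/(1 + d) - d = -d*(4 - d)/(5*(1 + d)) - d = -d - d*(4 - d)/(5*(1 + d)))
-106*I(-8) - 64 = -106*(-8)*(-9 - 4*(-8))/(5*(1 - 8)) - 64 = -106*(-8)*(-9 + 32)/(5*(-7)) - 64 = -106*(-8)*(-1)*23/(5*7) - 64 = -106*184/35 - 64 = -19504/35 - 64 = -21744/35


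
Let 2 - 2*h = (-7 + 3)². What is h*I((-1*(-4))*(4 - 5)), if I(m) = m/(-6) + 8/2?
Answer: -98/3 ≈ -32.667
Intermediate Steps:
h = -7 (h = 1 - (-7 + 3)²/2 = 1 - ½*(-4)² = 1 - ½*16 = 1 - 8 = -7)
I(m) = 4 - m/6 (I(m) = m*(-⅙) + 8*(½) = -m/6 + 4 = 4 - m/6)
h*I((-1*(-4))*(4 - 5)) = -7*(4 - (-1*(-4))*(4 - 5)/6) = -7*(4 - 2*(-1)/3) = -7*(4 - ⅙*(-4)) = -7*(4 + ⅔) = -7*14/3 = -98/3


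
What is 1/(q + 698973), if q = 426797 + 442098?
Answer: 1/1567868 ≈ 6.3781e-7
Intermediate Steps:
q = 868895
1/(q + 698973) = 1/(868895 + 698973) = 1/1567868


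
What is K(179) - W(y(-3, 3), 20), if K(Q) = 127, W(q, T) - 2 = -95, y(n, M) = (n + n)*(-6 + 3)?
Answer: 220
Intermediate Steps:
y(n, M) = -6*n (y(n, M) = (2*n)*(-3) = -6*n)
W(q, T) = -93 (W(q, T) = 2 - 95 = -93)
K(179) - W(y(-3, 3), 20) = 127 - 1*(-93) = 127 + 93 = 220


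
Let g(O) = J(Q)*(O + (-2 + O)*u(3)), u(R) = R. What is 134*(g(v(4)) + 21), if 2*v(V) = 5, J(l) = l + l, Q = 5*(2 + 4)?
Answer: 34974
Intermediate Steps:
Q = 30 (Q = 5*6 = 30)
J(l) = 2*l
v(V) = 5/2 (v(V) = (1/2)*5 = 5/2)
g(O) = -360 + 240*O (g(O) = (2*30)*(O + (-2 + O)*3) = 60*(O + (-6 + 3*O)) = 60*(-6 + 4*O) = -360 + 240*O)
134*(g(v(4)) + 21) = 134*((-360 + 240*(5/2)) + 21) = 134*((-360 + 600) + 21) = 134*(240 + 21) = 134*261 = 34974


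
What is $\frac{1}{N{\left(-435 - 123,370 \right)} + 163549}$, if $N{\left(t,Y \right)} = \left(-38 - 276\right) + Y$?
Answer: $\frac{1}{163605} \approx 6.1123 \cdot 10^{-6}$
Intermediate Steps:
$N{\left(t,Y \right)} = -314 + Y$
$\frac{1}{N{\left(-435 - 123,370 \right)} + 163549} = \frac{1}{\left(-314 + 370\right) + 163549} = \frac{1}{56 + 163549} = \frac{1}{163605}$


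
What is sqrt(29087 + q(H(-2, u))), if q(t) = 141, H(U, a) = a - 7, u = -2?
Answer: 2*sqrt(7307) ≈ 170.96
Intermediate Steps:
H(U, a) = -7 + a
sqrt(29087 + q(H(-2, u))) = sqrt(29087 + 141) = sqrt(29228) = 2*sqrt(7307)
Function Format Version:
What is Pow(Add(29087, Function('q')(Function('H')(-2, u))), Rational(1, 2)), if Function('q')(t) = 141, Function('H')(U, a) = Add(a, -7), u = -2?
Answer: Mul(2, Pow(7307, Rational(1, 2))) ≈ 170.96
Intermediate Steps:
Function('H')(U, a) = Add(-7, a)
Pow(Add(29087, Function('q')(Function('H')(-2, u))), Rational(1, 2)) = Pow(Add(29087, 141), Rational(1, 2)) = Pow(29228, Rational(1, 2)) = Mul(2, Pow(7307, Rational(1, 2)))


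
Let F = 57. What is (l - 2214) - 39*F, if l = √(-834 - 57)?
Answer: -4437 + 9*I*√11 ≈ -4437.0 + 29.85*I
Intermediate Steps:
l = 9*I*√11 (l = √(-891) = 9*I*√11 ≈ 29.85*I)
(l - 2214) - 39*F = (9*I*√11 - 2214) - 39*57 = (-2214 + 9*I*√11) - 2223 = -4437 + 9*I*√11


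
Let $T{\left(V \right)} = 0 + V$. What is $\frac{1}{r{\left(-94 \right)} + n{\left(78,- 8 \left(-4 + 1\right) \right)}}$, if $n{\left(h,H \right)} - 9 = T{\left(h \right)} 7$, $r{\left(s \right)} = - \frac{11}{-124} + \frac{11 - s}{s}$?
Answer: $\frac{5828}{3228547} \approx 0.0018051$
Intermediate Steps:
$r{\left(s \right)} = \frac{11}{124} + \frac{11 - s}{s}$ ($r{\left(s \right)} = \left(-11\right) \left(- \frac{1}{124}\right) + \frac{11 - s}{s} = \frac{11}{124} + \frac{11 - s}{s}$)
$T{\left(V \right)} = V$
$n{\left(h,H \right)} = 9 + 7 h$ ($n{\left(h,H \right)} = 9 + h 7 = 9 + 7 h$)
$\frac{1}{r{\left(-94 \right)} + n{\left(78,- 8 \left(-4 + 1\right) \right)}} = \frac{1}{\left(- \frac{113}{124} + \frac{11}{-94}\right) + \left(9 + 7 \cdot 78\right)} = \frac{1}{\left(- \frac{113}{124} + 11 \left(- \frac{1}{94}\right)\right) + \left(9 + 546\right)} = \frac{1}{\left(- \frac{113}{124} - \frac{11}{94}\right) + 555} = \frac{1}{- \frac{5993}{5828} + 555} = \frac{1}{\frac{3228547}{5828}} = \frac{5828}{3228547}$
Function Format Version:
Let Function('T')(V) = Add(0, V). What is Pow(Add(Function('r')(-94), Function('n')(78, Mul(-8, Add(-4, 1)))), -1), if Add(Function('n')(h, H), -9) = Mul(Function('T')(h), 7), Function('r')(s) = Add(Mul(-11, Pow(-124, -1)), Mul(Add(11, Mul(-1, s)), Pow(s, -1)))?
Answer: Rational(5828, 3228547) ≈ 0.0018051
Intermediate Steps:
Function('r')(s) = Add(Rational(11, 124), Mul(Pow(s, -1), Add(11, Mul(-1, s)))) (Function('r')(s) = Add(Mul(-11, Rational(-1, 124)), Mul(Pow(s, -1), Add(11, Mul(-1, s)))) = Add(Rational(11, 124), Mul(Pow(s, -1), Add(11, Mul(-1, s)))))
Function('T')(V) = V
Function('n')(h, H) = Add(9, Mul(7, h)) (Function('n')(h, H) = Add(9, Mul(h, 7)) = Add(9, Mul(7, h)))
Pow(Add(Function('r')(-94), Function('n')(78, Mul(-8, Add(-4, 1)))), -1) = Pow(Add(Add(Rational(-113, 124), Mul(11, Pow(-94, -1))), Add(9, Mul(7, 78))), -1) = Pow(Add(Add(Rational(-113, 124), Mul(11, Rational(-1, 94))), Add(9, 546)), -1) = Pow(Add(Add(Rational(-113, 124), Rational(-11, 94)), 555), -1) = Pow(Add(Rational(-5993, 5828), 555), -1) = Pow(Rational(3228547, 5828), -1) = Rational(5828, 3228547)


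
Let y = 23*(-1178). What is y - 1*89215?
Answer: -116309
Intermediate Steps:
y = -27094
y - 1*89215 = -27094 - 1*89215 = -27094 - 89215 = -116309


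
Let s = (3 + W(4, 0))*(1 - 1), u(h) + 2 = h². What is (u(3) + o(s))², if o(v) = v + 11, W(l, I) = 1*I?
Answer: 324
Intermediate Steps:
u(h) = -2 + h²
W(l, I) = I
s = 0 (s = (3 + 0)*(1 - 1) = 3*0 = 0)
o(v) = 11 + v
(u(3) + o(s))² = ((-2 + 3²) + (11 + 0))² = ((-2 + 9) + 11)² = (7 + 11)² = 18² = 324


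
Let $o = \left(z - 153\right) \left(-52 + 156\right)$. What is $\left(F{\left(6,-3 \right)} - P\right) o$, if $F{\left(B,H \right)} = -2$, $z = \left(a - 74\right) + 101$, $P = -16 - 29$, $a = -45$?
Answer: $-764712$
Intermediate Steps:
$P = -45$
$z = -18$ ($z = \left(-45 - 74\right) + 101 = -119 + 101 = -18$)
$o = -17784$ ($o = \left(-18 - 153\right) \left(-52 + 156\right) = \left(-171\right) 104 = -17784$)
$\left(F{\left(6,-3 \right)} - P\right) o = \left(-2 - -45\right) \left(-17784\right) = \left(-2 + 45\right) \left(-17784\right) = 43 \left(-17784\right) = -764712$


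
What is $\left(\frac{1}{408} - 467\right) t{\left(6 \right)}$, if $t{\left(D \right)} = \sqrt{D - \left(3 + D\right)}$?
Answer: $- \frac{190535 i \sqrt{3}}{408} \approx - 808.86 i$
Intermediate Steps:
$t{\left(D \right)} = i \sqrt{3}$ ($t{\left(D \right)} = \sqrt{-3} = i \sqrt{3}$)
$\left(\frac{1}{408} - 467\right) t{\left(6 \right)} = \left(\frac{1}{408} - 467\right) i \sqrt{3} = - \frac{190535 i \sqrt{3}}{408}$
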